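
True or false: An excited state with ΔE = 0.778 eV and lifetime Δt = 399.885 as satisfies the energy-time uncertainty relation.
No, it violates the uncertainty relation.

Calculate the product ΔEΔt:
ΔE = 0.778 eV = 1.246e-19 J
ΔEΔt = (1.246e-19 J) × (3.999e-16 s)
ΔEΔt = 4.985e-35 J·s

Compare to the minimum allowed value ℏ/2:
ℏ/2 = 5.273e-35 J·s

Since ΔEΔt = 4.985e-35 J·s < 5.273e-35 J·s = ℏ/2,
this violates the uncertainty relation.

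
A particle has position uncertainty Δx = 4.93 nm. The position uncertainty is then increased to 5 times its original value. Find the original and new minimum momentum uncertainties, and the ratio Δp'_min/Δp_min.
Original Δp_min = 1.070 × 10^-26 kg·m/s; new Δp'_min = 2.139 × 10^-27 kg·m/s; ratio Δp'_min/Δp_min = 1/5.

From the uncertainty principle ΔxΔp ≥ ℏ/2, the minimum momentum uncertainty is Δp_min = ℏ/(2Δx).

Original (Δx = 4.93 nm = 4.930e-09 m):
Δp_min = (1.055e-34 J·s)/(2 × 4.930e-09 m) = 1.070e-26 kg·m/s

When Δx → 5Δx:
Δp'_min = ℏ/(2 × 5Δx) = (1/5) × ℏ/(2Δx) = (1/5) × Δp_min
Δp'_min = 1/5 × 1.070e-26 kg·m/s = 2.139e-27 kg·m/s

Since Δp_min ∝ 1/Δx, when Δx is increased to 5 times its original value, Δp_min decreases to 1/5 of its original value.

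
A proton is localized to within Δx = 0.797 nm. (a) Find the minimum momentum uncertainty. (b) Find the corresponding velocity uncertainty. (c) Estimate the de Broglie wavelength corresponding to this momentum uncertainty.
(a) Δp_min = 6.616 × 10^-26 kg·m/s
(b) Δv_min = 39.554 m/s
(c) λ_dB = 10.015 nm

Step-by-step:

(a) From the uncertainty principle:
Δp_min = ℏ/(2Δx) = (1.055e-34 J·s)/(2 × 7.970e-10 m) = 6.616e-26 kg·m/s

(b) The velocity uncertainty:
Δv = Δp/m = (6.616e-26 kg·m/s)/(1.673e-27 kg) = 3.955e+01 m/s = 39.554 m/s

(c) The de Broglie wavelength for this momentum:
λ = h/p = (6.626e-34 J·s)/(6.616e-26 kg·m/s) = 1.002e-08 m = 10.015 nm

Note: The de Broglie wavelength is comparable to the localization size, as expected from wave-particle duality.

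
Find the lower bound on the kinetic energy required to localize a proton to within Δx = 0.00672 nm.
114.872 meV

Localizing a particle requires giving it sufficient momentum uncertainty:

1. From uncertainty principle: Δp ≥ ℏ/(2Δx)
   Δp_min = (1.055e-34 J·s) / (2 × 6.720e-12 m)
   Δp_min = 7.847e-24 kg·m/s

2. This momentum uncertainty corresponds to kinetic energy:
   KE ≈ (Δp)²/(2m) = (7.847e-24)²/(2 × 1.673e-27 kg)
   KE = 1.840e-20 J = 114.872 meV

Tighter localization requires more energy.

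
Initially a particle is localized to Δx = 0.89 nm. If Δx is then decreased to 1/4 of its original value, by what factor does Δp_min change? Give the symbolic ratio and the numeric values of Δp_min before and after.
Original Δp_min = 5.925 × 10^-26 kg·m/s; new Δp'_min = 2.370 × 10^-25 kg·m/s; ratio Δp'_min/Δp_min = 4.

From the uncertainty principle ΔxΔp ≥ ℏ/2, the minimum momentum uncertainty is Δp_min = ℏ/(2Δx).

Original (Δx = 0.89 nm = 8.900e-10 m):
Δp_min = (1.055e-34 J·s)/(2 × 8.900e-10 m) = 5.925e-26 kg·m/s

When Δx → (1/4)Δx:
Δp'_min = ℏ/(2 × (1/4)Δx) = 4 × ℏ/(2Δx) = 4 × Δp_min
Δp'_min = 4 × 5.925e-26 kg·m/s = 2.370e-25 kg·m/s

Since Δp_min ∝ 1/Δx, when Δx is decreased to 1/4 of its original value, Δp_min increases to 4 times its original value.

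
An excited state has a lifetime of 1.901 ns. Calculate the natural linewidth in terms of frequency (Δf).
41.861 MHz

Using the energy-time uncertainty principle and E = hf:
ΔEΔt ≥ ℏ/2
hΔf·Δt ≥ ℏ/2

The minimum frequency uncertainty is:
Δf = ℏ/(2hτ) = 1/(4πτ)
Δf = 1/(4π × 1.901e-09 s)
Δf = 4.186e+07 Hz = 41.861 MHz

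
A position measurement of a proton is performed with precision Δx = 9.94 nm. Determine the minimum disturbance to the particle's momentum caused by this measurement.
5.305 × 10^-27 kg·m/s

The uncertainty principle implies that measuring position disturbs momentum:
ΔxΔp ≥ ℏ/2

When we measure position with precision Δx, we necessarily introduce a momentum uncertainty:
Δp ≥ ℏ/(2Δx)
Δp_min = (1.055e-34 J·s) / (2 × 9.940e-09 m)
Δp_min = 5.305e-27 kg·m/s

The more precisely we measure position, the greater the momentum disturbance.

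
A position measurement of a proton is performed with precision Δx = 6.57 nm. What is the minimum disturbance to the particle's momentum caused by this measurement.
8.026 × 10^-27 kg·m/s

The uncertainty principle implies that measuring position disturbs momentum:
ΔxΔp ≥ ℏ/2

When we measure position with precision Δx, we necessarily introduce a momentum uncertainty:
Δp ≥ ℏ/(2Δx)
Δp_min = (1.055e-34 J·s) / (2 × 6.570e-09 m)
Δp_min = 8.026e-27 kg·m/s

The more precisely we measure position, the greater the momentum disturbance.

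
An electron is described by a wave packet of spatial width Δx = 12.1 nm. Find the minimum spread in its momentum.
4.358 × 10^-27 kg·m/s

For a wave packet, the spatial width Δx and momentum spread Δp are related by the uncertainty principle:
ΔxΔp ≥ ℏ/2

The minimum momentum spread is:
Δp_min = ℏ/(2Δx)
Δp_min = (1.055e-34 J·s) / (2 × 1.210e-08 m)
Δp_min = 4.358e-27 kg·m/s

A wave packet cannot have both a well-defined position and well-defined momentum.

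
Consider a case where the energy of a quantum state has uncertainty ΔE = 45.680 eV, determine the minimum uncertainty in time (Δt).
7.205 as

Using the energy-time uncertainty principle:
ΔEΔt ≥ ℏ/2

The minimum uncertainty in time is:
Δt_min = ℏ/(2ΔE)
Δt_min = (1.055e-34 J·s) / (2 × 7.319e-18 J)
Δt_min = 7.205e-18 s = 7.205 as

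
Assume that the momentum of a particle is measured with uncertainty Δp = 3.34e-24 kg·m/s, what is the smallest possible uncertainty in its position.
15.787 pm

Using the Heisenberg uncertainty principle:
ΔxΔp ≥ ℏ/2

The minimum uncertainty in position is:
Δx_min = ℏ/(2Δp)
Δx_min = (1.055e-34 J·s) / (2 × 3.340e-24 kg·m/s)
Δx_min = 1.579e-11 m = 15.787 pm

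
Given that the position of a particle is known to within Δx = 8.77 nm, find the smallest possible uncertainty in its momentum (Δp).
6.012 × 10^-27 kg·m/s

Using the Heisenberg uncertainty principle:
ΔxΔp ≥ ℏ/2

The minimum uncertainty in momentum is:
Δp_min = ℏ/(2Δx)
Δp_min = (1.055e-34 J·s) / (2 × 8.770e-09 m)
Δp_min = 6.012e-27 kg·m/s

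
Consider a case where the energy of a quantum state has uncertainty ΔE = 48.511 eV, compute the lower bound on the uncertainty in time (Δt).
6.784 as

Using the energy-time uncertainty principle:
ΔEΔt ≥ ℏ/2

The minimum uncertainty in time is:
Δt_min = ℏ/(2ΔE)
Δt_min = (1.055e-34 J·s) / (2 × 7.772e-18 J)
Δt_min = 6.784e-18 s = 6.784 as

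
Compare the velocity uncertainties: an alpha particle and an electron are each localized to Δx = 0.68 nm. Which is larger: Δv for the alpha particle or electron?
The electron has the larger minimum velocity uncertainty, by a ratio of 7294.3.

For both particles, Δp_min = ℏ/(2Δx) = 7.754e-26 kg·m/s (same for both).

The velocity uncertainty is Δv = Δp/m:
- alpha particle: Δv = 7.754e-26 / 6.645e-27 = 1.167e+01 m/s = 11.670 m/s
- electron: Δv = 7.754e-26 / 9.109e-31 = 8.512e+04 m/s = 85.123 km/s

Ratio: 8.512e+04 / 1.167e+01 = 7294.3

The lighter particle has larger velocity uncertainty because Δv ∝ 1/m.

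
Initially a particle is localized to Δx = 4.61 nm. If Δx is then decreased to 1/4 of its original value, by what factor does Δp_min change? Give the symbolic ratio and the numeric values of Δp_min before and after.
Original Δp_min = 1.144 × 10^-26 kg·m/s; new Δp'_min = 4.575 × 10^-26 kg·m/s; ratio Δp'_min/Δp_min = 4.

From the uncertainty principle ΔxΔp ≥ ℏ/2, the minimum momentum uncertainty is Δp_min = ℏ/(2Δx).

Original (Δx = 4.61 nm = 4.610e-09 m):
Δp_min = (1.055e-34 J·s)/(2 × 4.610e-09 m) = 1.144e-26 kg·m/s

When Δx → (1/4)Δx:
Δp'_min = ℏ/(2 × (1/4)Δx) = 4 × ℏ/(2Δx) = 4 × Δp_min
Δp'_min = 4 × 1.144e-26 kg·m/s = 4.575e-26 kg·m/s

Since Δp_min ∝ 1/Δx, when Δx is decreased to 1/4 of its original value, Δp_min increases to 4 times its original value.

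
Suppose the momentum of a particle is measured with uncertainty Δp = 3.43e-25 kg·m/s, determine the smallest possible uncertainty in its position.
153.728 pm

Using the Heisenberg uncertainty principle:
ΔxΔp ≥ ℏ/2

The minimum uncertainty in position is:
Δx_min = ℏ/(2Δp)
Δx_min = (1.055e-34 J·s) / (2 × 3.430e-25 kg·m/s)
Δx_min = 1.537e-10 m = 153.728 pm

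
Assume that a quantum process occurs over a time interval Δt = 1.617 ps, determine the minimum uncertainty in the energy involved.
203.529 μeV

Using the energy-time uncertainty principle:
ΔEΔt ≥ ℏ/2

The minimum uncertainty in energy is:
ΔE_min = ℏ/(2Δt)
ΔE_min = (1.055e-34 J·s) / (2 × 1.617e-12 s)
ΔE_min = 3.261e-23 J = 203.529 μeV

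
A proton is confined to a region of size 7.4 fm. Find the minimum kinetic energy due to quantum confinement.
94.731 keV

Using the uncertainty principle:

1. Position uncertainty: Δx ≈ 7.400e-15 m
2. Minimum momentum uncertainty: Δp = ℏ/(2Δx) = 7.125e-21 kg·m/s
3. Minimum kinetic energy:
   KE = (Δp)²/(2m) = (7.125e-21)²/(2 × 1.673e-27 kg)
   KE = 1.518e-14 J = 94.731 keV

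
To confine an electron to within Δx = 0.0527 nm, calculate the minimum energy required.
3.430 eV

Localizing a particle requires giving it sufficient momentum uncertainty:

1. From uncertainty principle: Δp ≥ ℏ/(2Δx)
   Δp_min = (1.055e-34 J·s) / (2 × 5.270e-11 m)
   Δp_min = 1.001e-24 kg·m/s

2. This momentum uncertainty corresponds to kinetic energy:
   KE ≈ (Δp)²/(2m) = (1.001e-24)²/(2 × 9.109e-31 kg)
   KE = 5.495e-19 J = 3.430 eV

Tighter localization requires more energy.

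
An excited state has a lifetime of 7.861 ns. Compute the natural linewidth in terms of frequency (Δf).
10.123 MHz

Using the energy-time uncertainty principle and E = hf:
ΔEΔt ≥ ℏ/2
hΔf·Δt ≥ ℏ/2

The minimum frequency uncertainty is:
Δf = ℏ/(2hτ) = 1/(4πτ)
Δf = 1/(4π × 7.861e-09 s)
Δf = 1.012e+07 Hz = 10.123 MHz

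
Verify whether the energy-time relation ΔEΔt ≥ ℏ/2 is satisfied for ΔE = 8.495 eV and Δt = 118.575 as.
Yes, it satisfies the uncertainty relation.

Calculate the product ΔEΔt:
ΔE = 8.495 eV = 1.361e-18 J
ΔEΔt = (1.361e-18 J) × (1.186e-16 s)
ΔEΔt = 1.614e-34 J·s

Compare to the minimum allowed value ℏ/2:
ℏ/2 = 5.273e-35 J·s

Since ΔEΔt = 1.614e-34 J·s ≥ 5.273e-35 J·s = ℏ/2,
this satisfies the uncertainty relation.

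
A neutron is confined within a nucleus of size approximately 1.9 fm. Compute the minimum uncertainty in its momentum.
2.775 × 10^-20 kg·m/s

Using the Heisenberg uncertainty principle:
ΔxΔp ≥ ℏ/2

With Δx ≈ L = 1.900e-15 m (the confinement size):
Δp_min = ℏ/(2Δx)
Δp_min = (1.055e-34 J·s) / (2 × 1.900e-15 m)
Δp_min = 2.775e-20 kg·m/s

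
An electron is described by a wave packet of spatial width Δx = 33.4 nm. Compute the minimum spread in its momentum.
1.579 × 10^-27 kg·m/s

For a wave packet, the spatial width Δx and momentum spread Δp are related by the uncertainty principle:
ΔxΔp ≥ ℏ/2

The minimum momentum spread is:
Δp_min = ℏ/(2Δx)
Δp_min = (1.055e-34 J·s) / (2 × 3.340e-08 m)
Δp_min = 1.579e-27 kg·m/s

A wave packet cannot have both a well-defined position and well-defined momentum.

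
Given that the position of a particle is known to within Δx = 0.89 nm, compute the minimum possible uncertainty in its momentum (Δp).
5.925 × 10^-26 kg·m/s

Using the Heisenberg uncertainty principle:
ΔxΔp ≥ ℏ/2

The minimum uncertainty in momentum is:
Δp_min = ℏ/(2Δx)
Δp_min = (1.055e-34 J·s) / (2 × 8.900e-10 m)
Δp_min = 5.925e-26 kg·m/s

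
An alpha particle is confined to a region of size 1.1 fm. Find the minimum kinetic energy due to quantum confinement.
1.079 MeV

Using the uncertainty principle:

1. Position uncertainty: Δx ≈ 1.100e-15 m
2. Minimum momentum uncertainty: Δp = ℏ/(2Δx) = 4.794e-20 kg·m/s
3. Minimum kinetic energy:
   KE = (Δp)²/(2m) = (4.794e-20)²/(2 × 6.645e-27 kg)
   KE = 1.729e-13 J = 1.079 MeV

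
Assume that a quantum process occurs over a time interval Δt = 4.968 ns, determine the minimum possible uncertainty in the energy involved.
66.245 neV

Using the energy-time uncertainty principle:
ΔEΔt ≥ ℏ/2

The minimum uncertainty in energy is:
ΔE_min = ℏ/(2Δt)
ΔE_min = (1.055e-34 J·s) / (2 × 4.968e-09 s)
ΔE_min = 1.061e-26 J = 66.245 neV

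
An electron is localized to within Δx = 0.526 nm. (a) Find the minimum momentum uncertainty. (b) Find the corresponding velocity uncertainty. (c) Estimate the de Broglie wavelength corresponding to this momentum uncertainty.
(a) Δp_min = 1.002 × 10^-25 kg·m/s
(b) Δv_min = 110.045 km/s
(c) λ_dB = 6.610 nm

Step-by-step:

(a) From the uncertainty principle:
Δp_min = ℏ/(2Δx) = (1.055e-34 J·s)/(2 × 5.260e-10 m) = 1.002e-25 kg·m/s

(b) The velocity uncertainty:
Δv = Δp/m = (1.002e-25 kg·m/s)/(9.109e-31 kg) = 1.100e+05 m/s = 110.045 km/s

(c) The de Broglie wavelength for this momentum:
λ = h/p = (6.626e-34 J·s)/(1.002e-25 kg·m/s) = 6.610e-09 m = 6.610 nm

Note: The de Broglie wavelength is comparable to the localization size, as expected from wave-particle duality.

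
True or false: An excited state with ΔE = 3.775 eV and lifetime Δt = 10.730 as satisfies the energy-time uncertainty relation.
No, it violates the uncertainty relation.

Calculate the product ΔEΔt:
ΔE = 3.775 eV = 6.048e-19 J
ΔEΔt = (6.048e-19 J) × (1.073e-17 s)
ΔEΔt = 6.490e-36 J·s

Compare to the minimum allowed value ℏ/2:
ℏ/2 = 5.273e-35 J·s

Since ΔEΔt = 6.490e-36 J·s < 5.273e-35 J·s = ℏ/2,
this violates the uncertainty relation.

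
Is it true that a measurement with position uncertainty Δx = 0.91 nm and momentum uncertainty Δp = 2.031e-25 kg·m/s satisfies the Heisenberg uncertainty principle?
Yes, it satisfies the uncertainty principle.

Calculate the product ΔxΔp:
ΔxΔp = (9.100e-10 m) × (2.031e-25 kg·m/s)
ΔxΔp = 1.848e-34 J·s

Compare to the minimum allowed value ℏ/2:
ℏ/2 = 5.273e-35 J·s

Since ΔxΔp = 1.848e-34 J·s ≥ 5.273e-35 J·s = ℏ/2,
the measurement satisfies the uncertainty principle.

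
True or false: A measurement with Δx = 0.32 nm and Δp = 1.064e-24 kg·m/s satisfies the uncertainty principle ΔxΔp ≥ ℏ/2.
Yes, it satisfies the uncertainty principle.

Calculate the product ΔxΔp:
ΔxΔp = (3.200e-10 m) × (1.064e-24 kg·m/s)
ΔxΔp = 3.405e-34 J·s

Compare to the minimum allowed value ℏ/2:
ℏ/2 = 5.273e-35 J·s

Since ΔxΔp = 3.405e-34 J·s ≥ 5.273e-35 J·s = ℏ/2,
the measurement satisfies the uncertainty principle.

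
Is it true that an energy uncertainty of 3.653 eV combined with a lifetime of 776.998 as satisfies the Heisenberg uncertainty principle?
Yes, it satisfies the uncertainty relation.

Calculate the product ΔEΔt:
ΔE = 3.653 eV = 5.853e-19 J
ΔEΔt = (5.853e-19 J) × (7.770e-16 s)
ΔEΔt = 4.548e-34 J·s

Compare to the minimum allowed value ℏ/2:
ℏ/2 = 5.273e-35 J·s

Since ΔEΔt = 4.548e-34 J·s ≥ 5.273e-35 J·s = ℏ/2,
this satisfies the uncertainty relation.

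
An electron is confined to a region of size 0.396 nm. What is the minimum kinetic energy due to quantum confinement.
60.740 meV

Using the uncertainty principle:

1. Position uncertainty: Δx ≈ 3.960e-10 m
2. Minimum momentum uncertainty: Δp = ℏ/(2Δx) = 1.332e-25 kg·m/s
3. Minimum kinetic energy:
   KE = (Δp)²/(2m) = (1.332e-25)²/(2 × 9.109e-31 kg)
   KE = 9.732e-21 J = 60.740 meV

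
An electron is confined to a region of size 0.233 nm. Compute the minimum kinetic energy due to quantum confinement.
175.449 meV

Using the uncertainty principle:

1. Position uncertainty: Δx ≈ 2.330e-10 m
2. Minimum momentum uncertainty: Δp = ℏ/(2Δx) = 2.263e-25 kg·m/s
3. Minimum kinetic energy:
   KE = (Δp)²/(2m) = (2.263e-25)²/(2 × 9.109e-31 kg)
   KE = 2.811e-20 J = 175.449 meV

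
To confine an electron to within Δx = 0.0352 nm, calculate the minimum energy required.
7.687 eV

Localizing a particle requires giving it sufficient momentum uncertainty:

1. From uncertainty principle: Δp ≥ ℏ/(2Δx)
   Δp_min = (1.055e-34 J·s) / (2 × 3.520e-11 m)
   Δp_min = 1.498e-24 kg·m/s

2. This momentum uncertainty corresponds to kinetic energy:
   KE ≈ (Δp)²/(2m) = (1.498e-24)²/(2 × 9.109e-31 kg)
   KE = 1.232e-18 J = 7.687 eV

Tighter localization requires more energy.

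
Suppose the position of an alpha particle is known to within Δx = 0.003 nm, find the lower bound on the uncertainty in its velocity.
2.645 km/s

Using the Heisenberg uncertainty principle and Δp = mΔv:
ΔxΔp ≥ ℏ/2
Δx(mΔv) ≥ ℏ/2

The minimum uncertainty in velocity is:
Δv_min = ℏ/(2mΔx)
Δv_min = (1.055e-34 J·s) / (2 × 6.645e-27 kg × 3.000e-12 m)
Δv_min = 2.645e+03 m/s = 2.645 km/s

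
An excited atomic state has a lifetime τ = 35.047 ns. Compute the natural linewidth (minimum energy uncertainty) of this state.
9.390 neV

Using the energy-time uncertainty principle:
ΔEΔt ≥ ℏ/2

The lifetime τ represents the time uncertainty Δt.
The natural linewidth (minimum energy uncertainty) is:

ΔE = ℏ/(2τ)
ΔE = (1.055e-34 J·s) / (2 × 3.505e-08 s)
ΔE = 1.505e-27 J = 9.390 neV

This natural linewidth limits the precision of spectroscopic measurements.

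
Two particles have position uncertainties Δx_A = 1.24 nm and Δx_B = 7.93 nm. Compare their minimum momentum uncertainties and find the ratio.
Particle A has the larger minimum momentum uncertainty, by a factor of 6.40.

For each particle, the minimum momentum uncertainty is Δp_min = ℏ/(2Δx):

Particle A: Δp_A = ℏ/(2×1.240e-09 m) = 4.252e-26 kg·m/s
Particle B: Δp_B = ℏ/(2×7.930e-09 m) = 6.649e-27 kg·m/s

Ratio: Δp_A/Δp_B = 6.40

Since Δp_min ∝ 1/Δx, the particle with smaller position uncertainty (A) has larger momentum uncertainty.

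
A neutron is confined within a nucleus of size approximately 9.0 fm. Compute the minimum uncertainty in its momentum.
5.859 × 10^-21 kg·m/s

Using the Heisenberg uncertainty principle:
ΔxΔp ≥ ℏ/2

With Δx ≈ L = 9.000e-15 m (the confinement size):
Δp_min = ℏ/(2Δx)
Δp_min = (1.055e-34 J·s) / (2 × 9.000e-15 m)
Δp_min = 5.859e-21 kg·m/s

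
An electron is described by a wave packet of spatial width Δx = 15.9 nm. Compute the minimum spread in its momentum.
3.316 × 10^-27 kg·m/s

For a wave packet, the spatial width Δx and momentum spread Δp are related by the uncertainty principle:
ΔxΔp ≥ ℏ/2

The minimum momentum spread is:
Δp_min = ℏ/(2Δx)
Δp_min = (1.055e-34 J·s) / (2 × 1.590e-08 m)
Δp_min = 3.316e-27 kg·m/s

A wave packet cannot have both a well-defined position and well-defined momentum.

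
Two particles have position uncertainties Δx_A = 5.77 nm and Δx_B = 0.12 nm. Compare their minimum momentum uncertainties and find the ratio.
Particle B has the larger minimum momentum uncertainty, by a factor of 48.08.

For each particle, the minimum momentum uncertainty is Δp_min = ℏ/(2Δx):

Particle A: Δp_A = ℏ/(2×5.770e-09 m) = 9.138e-27 kg·m/s
Particle B: Δp_B = ℏ/(2×1.200e-10 m) = 4.394e-25 kg·m/s

Ratio: Δp_B/Δp_A = 48.08

Since Δp_min ∝ 1/Δx, the particle with smaller position uncertainty (B) has larger momentum uncertainty.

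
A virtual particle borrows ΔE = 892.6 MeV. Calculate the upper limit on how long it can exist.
3.687 × 10^-25 s

Using the energy-time uncertainty principle:
ΔEΔt ≥ ℏ/2

For a virtual particle borrowing energy ΔE, the maximum lifetime is:
Δt_max = ℏ/(2ΔE)

Converting energy:
ΔE = 892.6 MeV = 1.430e-10 J

Δt_max = (1.055e-34 J·s) / (2 × 1.430e-10 J)
Δt_max = 3.687e-25 s = 3.687 × 10^-25 s

Virtual particles with higher borrowed energy exist for shorter times.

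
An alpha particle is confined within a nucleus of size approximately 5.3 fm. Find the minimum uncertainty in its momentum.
9.949 × 10^-21 kg·m/s

Using the Heisenberg uncertainty principle:
ΔxΔp ≥ ℏ/2

With Δx ≈ L = 5.300e-15 m (the confinement size):
Δp_min = ℏ/(2Δx)
Δp_min = (1.055e-34 J·s) / (2 × 5.300e-15 m)
Δp_min = 9.949e-21 kg·m/s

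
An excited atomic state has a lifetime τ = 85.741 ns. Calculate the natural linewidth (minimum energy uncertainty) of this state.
3.838 neV

Using the energy-time uncertainty principle:
ΔEΔt ≥ ℏ/2

The lifetime τ represents the time uncertainty Δt.
The natural linewidth (minimum energy uncertainty) is:

ΔE = ℏ/(2τ)
ΔE = (1.055e-34 J·s) / (2 × 8.574e-08 s)
ΔE = 6.150e-28 J = 3.838 neV

This natural linewidth limits the precision of spectroscopic measurements.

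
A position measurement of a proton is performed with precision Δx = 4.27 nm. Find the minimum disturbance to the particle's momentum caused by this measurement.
1.235 × 10^-26 kg·m/s

The uncertainty principle implies that measuring position disturbs momentum:
ΔxΔp ≥ ℏ/2

When we measure position with precision Δx, we necessarily introduce a momentum uncertainty:
Δp ≥ ℏ/(2Δx)
Δp_min = (1.055e-34 J·s) / (2 × 4.270e-09 m)
Δp_min = 1.235e-26 kg·m/s

The more precisely we measure position, the greater the momentum disturbance.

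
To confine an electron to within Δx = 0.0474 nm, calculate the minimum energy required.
4.239 eV

Localizing a particle requires giving it sufficient momentum uncertainty:

1. From uncertainty principle: Δp ≥ ℏ/(2Δx)
   Δp_min = (1.055e-34 J·s) / (2 × 4.740e-11 m)
   Δp_min = 1.112e-24 kg·m/s

2. This momentum uncertainty corresponds to kinetic energy:
   KE ≈ (Δp)²/(2m) = (1.112e-24)²/(2 × 9.109e-31 kg)
   KE = 6.792e-19 J = 4.239 eV

Tighter localization requires more energy.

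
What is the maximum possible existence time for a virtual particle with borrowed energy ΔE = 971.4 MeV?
3.388 × 10^-25 s

Using the energy-time uncertainty principle:
ΔEΔt ≥ ℏ/2

For a virtual particle borrowing energy ΔE, the maximum lifetime is:
Δt_max = ℏ/(2ΔE)

Converting energy:
ΔE = 971.4 MeV = 1.556e-10 J

Δt_max = (1.055e-34 J·s) / (2 × 1.556e-10 J)
Δt_max = 3.388e-25 s = 3.388 × 10^-25 s

Virtual particles with higher borrowed energy exist for shorter times.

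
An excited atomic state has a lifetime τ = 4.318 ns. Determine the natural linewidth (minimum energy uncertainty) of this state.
76.217 neV

Using the energy-time uncertainty principle:
ΔEΔt ≥ ℏ/2

The lifetime τ represents the time uncertainty Δt.
The natural linewidth (minimum energy uncertainty) is:

ΔE = ℏ/(2τ)
ΔE = (1.055e-34 J·s) / (2 × 4.318e-09 s)
ΔE = 1.221e-26 J = 76.217 neV

This natural linewidth limits the precision of spectroscopic measurements.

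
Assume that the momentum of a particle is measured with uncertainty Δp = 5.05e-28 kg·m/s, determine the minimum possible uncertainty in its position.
104.413 nm

Using the Heisenberg uncertainty principle:
ΔxΔp ≥ ℏ/2

The minimum uncertainty in position is:
Δx_min = ℏ/(2Δp)
Δx_min = (1.055e-34 J·s) / (2 × 5.050e-28 kg·m/s)
Δx_min = 1.044e-07 m = 104.413 nm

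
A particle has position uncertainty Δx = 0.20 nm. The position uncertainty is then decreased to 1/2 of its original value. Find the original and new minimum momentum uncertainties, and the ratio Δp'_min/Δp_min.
Original Δp_min = 2.636 × 10^-25 kg·m/s; new Δp'_min = 5.273 × 10^-25 kg·m/s; ratio Δp'_min/Δp_min = 2.

From the uncertainty principle ΔxΔp ≥ ℏ/2, the minimum momentum uncertainty is Δp_min = ℏ/(2Δx).

Original (Δx = 0.20 nm = 2.000e-10 m):
Δp_min = (1.055e-34 J·s)/(2 × 2.000e-10 m) = 2.636e-25 kg·m/s

When Δx → (1/2)Δx:
Δp'_min = ℏ/(2 × (1/2)Δx) = 2 × ℏ/(2Δx) = 2 × Δp_min
Δp'_min = 2 × 2.636e-25 kg·m/s = 5.273e-25 kg·m/s

Since Δp_min ∝ 1/Δx, when Δx is decreased to 1/2 of its original value, Δp_min increases to 2 times its original value.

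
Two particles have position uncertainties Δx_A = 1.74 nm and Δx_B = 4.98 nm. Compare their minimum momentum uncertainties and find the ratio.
Particle A has the larger minimum momentum uncertainty, by a factor of 2.86.

For each particle, the minimum momentum uncertainty is Δp_min = ℏ/(2Δx):

Particle A: Δp_A = ℏ/(2×1.740e-09 m) = 3.030e-26 kg·m/s
Particle B: Δp_B = ℏ/(2×4.980e-09 m) = 1.059e-26 kg·m/s

Ratio: Δp_A/Δp_B = 2.86

Since Δp_min ∝ 1/Δx, the particle with smaller position uncertainty (A) has larger momentum uncertainty.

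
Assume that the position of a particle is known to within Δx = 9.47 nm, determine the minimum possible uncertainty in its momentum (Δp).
5.568 × 10^-27 kg·m/s

Using the Heisenberg uncertainty principle:
ΔxΔp ≥ ℏ/2

The minimum uncertainty in momentum is:
Δp_min = ℏ/(2Δx)
Δp_min = (1.055e-34 J·s) / (2 × 9.470e-09 m)
Δp_min = 5.568e-27 kg·m/s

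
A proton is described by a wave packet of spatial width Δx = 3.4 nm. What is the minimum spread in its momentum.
1.551 × 10^-26 kg·m/s

For a wave packet, the spatial width Δx and momentum spread Δp are related by the uncertainty principle:
ΔxΔp ≥ ℏ/2

The minimum momentum spread is:
Δp_min = ℏ/(2Δx)
Δp_min = (1.055e-34 J·s) / (2 × 3.400e-09 m)
Δp_min = 1.551e-26 kg·m/s

A wave packet cannot have both a well-defined position and well-defined momentum.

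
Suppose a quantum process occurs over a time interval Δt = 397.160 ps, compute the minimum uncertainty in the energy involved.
828.648 neV

Using the energy-time uncertainty principle:
ΔEΔt ≥ ℏ/2

The minimum uncertainty in energy is:
ΔE_min = ℏ/(2Δt)
ΔE_min = (1.055e-34 J·s) / (2 × 3.972e-10 s)
ΔE_min = 1.328e-25 J = 828.648 neV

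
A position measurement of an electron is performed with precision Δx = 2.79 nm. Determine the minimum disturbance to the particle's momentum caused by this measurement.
1.890 × 10^-26 kg·m/s

The uncertainty principle implies that measuring position disturbs momentum:
ΔxΔp ≥ ℏ/2

When we measure position with precision Δx, we necessarily introduce a momentum uncertainty:
Δp ≥ ℏ/(2Δx)
Δp_min = (1.055e-34 J·s) / (2 × 2.790e-09 m)
Δp_min = 1.890e-26 kg·m/s

The more precisely we measure position, the greater the momentum disturbance.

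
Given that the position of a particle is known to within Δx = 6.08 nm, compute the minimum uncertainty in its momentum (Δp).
8.672 × 10^-27 kg·m/s

Using the Heisenberg uncertainty principle:
ΔxΔp ≥ ℏ/2

The minimum uncertainty in momentum is:
Δp_min = ℏ/(2Δx)
Δp_min = (1.055e-34 J·s) / (2 × 6.080e-09 m)
Δp_min = 8.672e-27 kg·m/s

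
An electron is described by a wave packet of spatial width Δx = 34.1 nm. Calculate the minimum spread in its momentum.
1.546 × 10^-27 kg·m/s

For a wave packet, the spatial width Δx and momentum spread Δp are related by the uncertainty principle:
ΔxΔp ≥ ℏ/2

The minimum momentum spread is:
Δp_min = ℏ/(2Δx)
Δp_min = (1.055e-34 J·s) / (2 × 3.410e-08 m)
Δp_min = 1.546e-27 kg·m/s

A wave packet cannot have both a well-defined position and well-defined momentum.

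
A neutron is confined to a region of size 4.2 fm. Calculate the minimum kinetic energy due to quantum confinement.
293.668 keV

Using the uncertainty principle:

1. Position uncertainty: Δx ≈ 4.200e-15 m
2. Minimum momentum uncertainty: Δp = ℏ/(2Δx) = 1.255e-20 kg·m/s
3. Minimum kinetic energy:
   KE = (Δp)²/(2m) = (1.255e-20)²/(2 × 1.675e-27 kg)
   KE = 4.705e-14 J = 293.668 keV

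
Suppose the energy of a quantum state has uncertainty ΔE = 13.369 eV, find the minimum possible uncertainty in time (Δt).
24.617 as

Using the energy-time uncertainty principle:
ΔEΔt ≥ ℏ/2

The minimum uncertainty in time is:
Δt_min = ℏ/(2ΔE)
Δt_min = (1.055e-34 J·s) / (2 × 2.142e-18 J)
Δt_min = 2.462e-17 s = 24.617 as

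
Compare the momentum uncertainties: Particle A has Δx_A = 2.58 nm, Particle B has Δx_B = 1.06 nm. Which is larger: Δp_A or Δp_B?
Particle B has the larger minimum momentum uncertainty, by a factor of 2.43.

For each particle, the minimum momentum uncertainty is Δp_min = ℏ/(2Δx):

Particle A: Δp_A = ℏ/(2×2.580e-09 m) = 2.044e-26 kg·m/s
Particle B: Δp_B = ℏ/(2×1.060e-09 m) = 4.974e-26 kg·m/s

Ratio: Δp_B/Δp_A = 2.43

Since Δp_min ∝ 1/Δx, the particle with smaller position uncertainty (B) has larger momentum uncertainty.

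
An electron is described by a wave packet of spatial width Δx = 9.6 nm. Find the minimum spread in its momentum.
5.493 × 10^-27 kg·m/s

For a wave packet, the spatial width Δx and momentum spread Δp are related by the uncertainty principle:
ΔxΔp ≥ ℏ/2

The minimum momentum spread is:
Δp_min = ℏ/(2Δx)
Δp_min = (1.055e-34 J·s) / (2 × 9.600e-09 m)
Δp_min = 5.493e-27 kg·m/s

A wave packet cannot have both a well-defined position and well-defined momentum.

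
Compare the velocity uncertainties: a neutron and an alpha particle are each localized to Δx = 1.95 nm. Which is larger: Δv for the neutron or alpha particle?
The neutron has the larger minimum velocity uncertainty, by a ratio of 4.0.

For both particles, Δp_min = ℏ/(2Δx) = 2.704e-26 kg·m/s (same for both).

The velocity uncertainty is Δv = Δp/m:
- neutron: Δv = 2.704e-26 / 1.675e-27 = 1.614e+01 m/s = 16.144 m/s
- alpha particle: Δv = 2.704e-26 / 6.645e-27 = 4.069e+00 m/s = 4.069 m/s

Ratio: 1.614e+01 / 4.069e+00 = 4.0

The lighter particle has larger velocity uncertainty because Δv ∝ 1/m.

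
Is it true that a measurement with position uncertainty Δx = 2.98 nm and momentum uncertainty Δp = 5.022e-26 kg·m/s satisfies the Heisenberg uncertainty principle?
Yes, it satisfies the uncertainty principle.

Calculate the product ΔxΔp:
ΔxΔp = (2.980e-09 m) × (5.022e-26 kg·m/s)
ΔxΔp = 1.497e-34 J·s

Compare to the minimum allowed value ℏ/2:
ℏ/2 = 5.273e-35 J·s

Since ΔxΔp = 1.497e-34 J·s ≥ 5.273e-35 J·s = ℏ/2,
the measurement satisfies the uncertainty principle.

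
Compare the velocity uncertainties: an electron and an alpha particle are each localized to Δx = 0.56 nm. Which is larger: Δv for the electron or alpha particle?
The electron has the larger minimum velocity uncertainty, by a ratio of 7294.3.

For both particles, Δp_min = ℏ/(2Δx) = 9.416e-26 kg·m/s (same for both).

The velocity uncertainty is Δv = Δp/m:
- electron: Δv = 9.416e-26 / 9.109e-31 = 1.034e+05 m/s = 103.364 km/s
- alpha particle: Δv = 9.416e-26 / 6.645e-27 = 1.417e+01 m/s = 14.171 m/s

Ratio: 1.034e+05 / 1.417e+01 = 7294.3

The lighter particle has larger velocity uncertainty because Δv ∝ 1/m.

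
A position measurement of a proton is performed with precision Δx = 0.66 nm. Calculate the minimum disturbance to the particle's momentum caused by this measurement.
7.989 × 10^-26 kg·m/s

The uncertainty principle implies that measuring position disturbs momentum:
ΔxΔp ≥ ℏ/2

When we measure position with precision Δx, we necessarily introduce a momentum uncertainty:
Δp ≥ ℏ/(2Δx)
Δp_min = (1.055e-34 J·s) / (2 × 6.600e-10 m)
Δp_min = 7.989e-26 kg·m/s

The more precisely we measure position, the greater the momentum disturbance.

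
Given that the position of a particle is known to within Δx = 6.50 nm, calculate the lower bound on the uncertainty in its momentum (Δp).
8.112 × 10^-27 kg·m/s

Using the Heisenberg uncertainty principle:
ΔxΔp ≥ ℏ/2

The minimum uncertainty in momentum is:
Δp_min = ℏ/(2Δx)
Δp_min = (1.055e-34 J·s) / (2 × 6.500e-09 m)
Δp_min = 8.112e-27 kg·m/s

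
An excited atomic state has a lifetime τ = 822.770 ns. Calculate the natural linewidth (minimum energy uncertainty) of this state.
399.998 peV

Using the energy-time uncertainty principle:
ΔEΔt ≥ ℏ/2

The lifetime τ represents the time uncertainty Δt.
The natural linewidth (minimum energy uncertainty) is:

ΔE = ℏ/(2τ)
ΔE = (1.055e-34 J·s) / (2 × 8.228e-07 s)
ΔE = 6.409e-29 J = 399.998 peV

This natural linewidth limits the precision of spectroscopic measurements.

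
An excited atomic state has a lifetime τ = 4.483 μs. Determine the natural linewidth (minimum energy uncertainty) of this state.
73.412 peV

Using the energy-time uncertainty principle:
ΔEΔt ≥ ℏ/2

The lifetime τ represents the time uncertainty Δt.
The natural linewidth (minimum energy uncertainty) is:

ΔE = ℏ/(2τ)
ΔE = (1.055e-34 J·s) / (2 × 4.483e-06 s)
ΔE = 1.176e-29 J = 73.412 peV

This natural linewidth limits the precision of spectroscopic measurements.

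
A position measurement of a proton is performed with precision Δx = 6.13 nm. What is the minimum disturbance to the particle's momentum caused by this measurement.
8.602 × 10^-27 kg·m/s

The uncertainty principle implies that measuring position disturbs momentum:
ΔxΔp ≥ ℏ/2

When we measure position with precision Δx, we necessarily introduce a momentum uncertainty:
Δp ≥ ℏ/(2Δx)
Δp_min = (1.055e-34 J·s) / (2 × 6.130e-09 m)
Δp_min = 8.602e-27 kg·m/s

The more precisely we measure position, the greater the momentum disturbance.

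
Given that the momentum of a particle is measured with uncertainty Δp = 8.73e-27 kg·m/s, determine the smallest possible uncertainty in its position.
6.040 nm

Using the Heisenberg uncertainty principle:
ΔxΔp ≥ ℏ/2

The minimum uncertainty in position is:
Δx_min = ℏ/(2Δp)
Δx_min = (1.055e-34 J·s) / (2 × 8.730e-27 kg·m/s)
Δx_min = 6.040e-09 m = 6.040 nm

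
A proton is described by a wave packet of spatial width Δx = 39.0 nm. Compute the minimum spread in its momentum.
1.352 × 10^-27 kg·m/s

For a wave packet, the spatial width Δx and momentum spread Δp are related by the uncertainty principle:
ΔxΔp ≥ ℏ/2

The minimum momentum spread is:
Δp_min = ℏ/(2Δx)
Δp_min = (1.055e-34 J·s) / (2 × 3.900e-08 m)
Δp_min = 1.352e-27 kg·m/s

A wave packet cannot have both a well-defined position and well-defined momentum.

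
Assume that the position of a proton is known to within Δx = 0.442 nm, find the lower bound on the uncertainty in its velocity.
71.322 m/s

Using the Heisenberg uncertainty principle and Δp = mΔv:
ΔxΔp ≥ ℏ/2
Δx(mΔv) ≥ ℏ/2

The minimum uncertainty in velocity is:
Δv_min = ℏ/(2mΔx)
Δv_min = (1.055e-34 J·s) / (2 × 1.673e-27 kg × 4.420e-10 m)
Δv_min = 7.132e+01 m/s = 71.322 m/s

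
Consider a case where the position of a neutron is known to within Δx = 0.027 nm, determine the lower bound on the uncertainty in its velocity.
1.166 km/s

Using the Heisenberg uncertainty principle and Δp = mΔv:
ΔxΔp ≥ ℏ/2
Δx(mΔv) ≥ ℏ/2

The minimum uncertainty in velocity is:
Δv_min = ℏ/(2mΔx)
Δv_min = (1.055e-34 J·s) / (2 × 1.675e-27 kg × 2.700e-11 m)
Δv_min = 1.166e+03 m/s = 1.166 km/s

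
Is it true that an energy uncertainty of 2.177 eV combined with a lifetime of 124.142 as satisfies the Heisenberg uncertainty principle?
No, it violates the uncertainty relation.

Calculate the product ΔEΔt:
ΔE = 2.177 eV = 3.488e-19 J
ΔEΔt = (3.488e-19 J) × (1.241e-16 s)
ΔEΔt = 4.330e-35 J·s

Compare to the minimum allowed value ℏ/2:
ℏ/2 = 5.273e-35 J·s

Since ΔEΔt = 4.330e-35 J·s < 5.273e-35 J·s = ℏ/2,
this violates the uncertainty relation.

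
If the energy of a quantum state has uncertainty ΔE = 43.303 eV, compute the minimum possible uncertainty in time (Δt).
7.600 as

Using the energy-time uncertainty principle:
ΔEΔt ≥ ℏ/2

The minimum uncertainty in time is:
Δt_min = ℏ/(2ΔE)
Δt_min = (1.055e-34 J·s) / (2 × 6.938e-18 J)
Δt_min = 7.600e-18 s = 7.600 as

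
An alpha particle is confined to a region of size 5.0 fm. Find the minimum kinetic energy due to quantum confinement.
52.232 keV

Using the uncertainty principle:

1. Position uncertainty: Δx ≈ 5.000e-15 m
2. Minimum momentum uncertainty: Δp = ℏ/(2Δx) = 1.055e-20 kg·m/s
3. Minimum kinetic energy:
   KE = (Δp)²/(2m) = (1.055e-20)²/(2 × 6.645e-27 kg)
   KE = 8.369e-15 J = 52.232 keV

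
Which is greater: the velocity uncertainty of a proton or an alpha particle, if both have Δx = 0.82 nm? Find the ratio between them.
The proton has the larger minimum velocity uncertainty, by a ratio of 4.0.

For both particles, Δp_min = ℏ/(2Δx) = 6.430e-26 kg·m/s (same for both).

The velocity uncertainty is Δv = Δp/m:
- proton: Δv = 6.430e-26 / 1.673e-27 = 3.844e+01 m/s = 38.445 m/s
- alpha particle: Δv = 6.430e-26 / 6.645e-27 = 9.677e+00 m/s = 9.677 m/s

Ratio: 3.844e+01 / 9.677e+00 = 4.0

The lighter particle has larger velocity uncertainty because Δv ∝ 1/m.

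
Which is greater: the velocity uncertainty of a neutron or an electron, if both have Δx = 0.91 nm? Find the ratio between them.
The electron has the larger minimum velocity uncertainty, by a ratio of 1838.7.

For both particles, Δp_min = ℏ/(2Δx) = 5.794e-26 kg·m/s (same for both).

The velocity uncertainty is Δv = Δp/m:
- neutron: Δv = 5.794e-26 / 1.675e-27 = 3.459e+01 m/s = 34.595 m/s
- electron: Δv = 5.794e-26 / 9.109e-31 = 6.361e+04 m/s = 63.609 km/s

Ratio: 6.361e+04 / 3.459e+01 = 1838.7

The lighter particle has larger velocity uncertainty because Δv ∝ 1/m.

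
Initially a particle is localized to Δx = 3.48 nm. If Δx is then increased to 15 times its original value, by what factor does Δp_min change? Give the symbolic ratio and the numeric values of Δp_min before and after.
Original Δp_min = 1.515 × 10^-26 kg·m/s; new Δp'_min = 1.010 × 10^-27 kg·m/s; ratio Δp'_min/Δp_min = 1/15.

From the uncertainty principle ΔxΔp ≥ ℏ/2, the minimum momentum uncertainty is Δp_min = ℏ/(2Δx).

Original (Δx = 3.48 nm = 3.480e-09 m):
Δp_min = (1.055e-34 J·s)/(2 × 3.480e-09 m) = 1.515e-26 kg·m/s

When Δx → 15Δx:
Δp'_min = ℏ/(2 × 15Δx) = (1/15) × ℏ/(2Δx) = (1/15) × Δp_min
Δp'_min = 1/15 × 1.515e-26 kg·m/s = 1.010e-27 kg·m/s

Since Δp_min ∝ 1/Δx, when Δx is increased to 15 times its original value, Δp_min decreases to 1/15 of its original value.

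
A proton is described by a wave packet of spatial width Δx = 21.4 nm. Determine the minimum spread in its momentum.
2.464 × 10^-27 kg·m/s

For a wave packet, the spatial width Δx and momentum spread Δp are related by the uncertainty principle:
ΔxΔp ≥ ℏ/2

The minimum momentum spread is:
Δp_min = ℏ/(2Δx)
Δp_min = (1.055e-34 J·s) / (2 × 2.140e-08 m)
Δp_min = 2.464e-27 kg·m/s

A wave packet cannot have both a well-defined position and well-defined momentum.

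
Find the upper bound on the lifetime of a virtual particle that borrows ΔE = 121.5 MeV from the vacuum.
2.709 ys

Using the energy-time uncertainty principle:
ΔEΔt ≥ ℏ/2

For a virtual particle borrowing energy ΔE, the maximum lifetime is:
Δt_max = ℏ/(2ΔE)

Converting energy:
ΔE = 121.5 MeV = 1.947e-11 J

Δt_max = (1.055e-34 J·s) / (2 × 1.947e-11 J)
Δt_max = 2.709e-24 s = 2.709 ys

Virtual particles with higher borrowed energy exist for shorter times.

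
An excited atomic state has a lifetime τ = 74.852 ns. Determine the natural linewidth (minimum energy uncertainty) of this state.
4.397 neV

Using the energy-time uncertainty principle:
ΔEΔt ≥ ℏ/2

The lifetime τ represents the time uncertainty Δt.
The natural linewidth (minimum energy uncertainty) is:

ΔE = ℏ/(2τ)
ΔE = (1.055e-34 J·s) / (2 × 7.485e-08 s)
ΔE = 7.044e-28 J = 4.397 neV

This natural linewidth limits the precision of spectroscopic measurements.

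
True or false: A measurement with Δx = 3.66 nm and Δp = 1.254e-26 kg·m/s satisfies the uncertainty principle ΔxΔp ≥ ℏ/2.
No, it violates the uncertainty principle (impossible measurement).

Calculate the product ΔxΔp:
ΔxΔp = (3.660e-09 m) × (1.254e-26 kg·m/s)
ΔxΔp = 4.590e-35 J·s

Compare to the minimum allowed value ℏ/2:
ℏ/2 = 5.273e-35 J·s

Since ΔxΔp = 4.590e-35 J·s < 5.273e-35 J·s = ℏ/2,
the measurement violates the uncertainty principle.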